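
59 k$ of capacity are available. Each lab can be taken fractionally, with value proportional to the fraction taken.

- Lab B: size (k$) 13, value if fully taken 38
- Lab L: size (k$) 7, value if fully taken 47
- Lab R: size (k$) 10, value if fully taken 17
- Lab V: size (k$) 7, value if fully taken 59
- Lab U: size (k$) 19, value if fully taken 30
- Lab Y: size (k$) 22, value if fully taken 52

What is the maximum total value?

213

Rank by value-to-size ratio: Lab V 59/7≈8.43, Lab L 47/7≈6.71, Lab B 38/13≈2.92, Lab Y 52/22≈2.36, Lab R 17/10≈1.7, Lab U 30/19≈1.58.
Lab V: take in full, 7 k$ for value 59 → 52 left.
Take all of Lab L (7 k$, value 47) → 45 k$ left.
Take all of Lab B (13 k$, value 38) → 32 k$ left.
Take all of Lab Y (22 k$, value 52) → 10 k$ left.
Take all of Lab R (10 k$, value 17) → 0 k$ left.
Total value = 213.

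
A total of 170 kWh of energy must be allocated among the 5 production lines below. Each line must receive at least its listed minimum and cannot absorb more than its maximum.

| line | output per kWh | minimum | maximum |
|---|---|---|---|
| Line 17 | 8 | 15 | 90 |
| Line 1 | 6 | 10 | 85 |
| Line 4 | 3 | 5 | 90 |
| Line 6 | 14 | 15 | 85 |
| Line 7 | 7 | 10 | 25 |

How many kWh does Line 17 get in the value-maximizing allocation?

60

Meeting every minimum uses 15+10+5+15+10 = 55 kWh, leaving 115.
Highest output per kWh first: Line 6 14 > Line 17 8 > Line 7 7 > Line 1 6 > Line 4 3.
Give Line 6 70 more to hit its cap of 85 — 45 left.
Only 45 left; Line 17 takes them to reach 60.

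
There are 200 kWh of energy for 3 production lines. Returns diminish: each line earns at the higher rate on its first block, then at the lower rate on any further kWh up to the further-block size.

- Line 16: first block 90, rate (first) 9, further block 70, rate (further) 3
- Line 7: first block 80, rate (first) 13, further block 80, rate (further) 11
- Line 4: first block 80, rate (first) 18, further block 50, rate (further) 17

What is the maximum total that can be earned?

Rank every tier by rate: Line 4/T1 18 > Line 4/T2 17 > Line 7/T1 13 > Line 7/T2 11 > Line 16/T1 9 > Line 16/T2 3.
Line 4/T1 (18): +80 ; 120 left.
Line 4 T2 at 17: fill all 50 ; 70 left.
70 remain; put them into Line 7 T1 at 13.
Total = 18×80 + 17×50 + 13×70 = 3200.

3200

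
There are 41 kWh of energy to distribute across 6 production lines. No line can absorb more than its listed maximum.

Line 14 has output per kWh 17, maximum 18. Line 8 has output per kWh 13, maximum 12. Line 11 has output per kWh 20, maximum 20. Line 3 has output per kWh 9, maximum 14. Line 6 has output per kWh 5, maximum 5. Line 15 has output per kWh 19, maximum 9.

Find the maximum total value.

775

Order the production lines by output per kWh: Line 11 20 > Line 15 19 > Line 14 17 > Line 8 13 > Line 3 9 > Line 6 5.
Give Line 11 20 to hit its cap of 20 — 21 left.
Give Line 15 9 to hit its cap of 9 — 12 left.
Line 14: +12 (room for 18) → 12. Pool exhausted.
Total = 17×12 + 20×20 + 19×9 = 775.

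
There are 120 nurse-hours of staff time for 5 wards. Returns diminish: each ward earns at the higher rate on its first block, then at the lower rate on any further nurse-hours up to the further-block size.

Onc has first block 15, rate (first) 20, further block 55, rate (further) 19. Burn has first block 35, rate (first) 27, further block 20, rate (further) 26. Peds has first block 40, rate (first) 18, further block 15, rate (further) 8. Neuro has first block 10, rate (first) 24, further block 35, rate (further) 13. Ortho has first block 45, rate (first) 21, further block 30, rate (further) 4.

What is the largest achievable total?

2850

Rank every tier by rate: Burn/T1 27 > Burn/T2 26 > Neuro/T1 24 > Ortho/T1 21 > Onc/T1 20 > Onc/T2 19 > Peds/T1 18 > Neuro/T2 13 > Peds/T2 8 > Ortho/T2 4.
Burn T1 at 27: fill all 35 ; 85 left.
Burn T2 at 26: fill all 20 ; 65 left.
Fill Neuro T1 block (10 at 24) ; 55 left.
Ortho T1 at 21: fill all 45 ; 10 left.
Onc T1 at 20: only 10 left, fill 10.
Total = 27×35 + 26×20 + 24×10 + 21×45 + 20×10 = 2850.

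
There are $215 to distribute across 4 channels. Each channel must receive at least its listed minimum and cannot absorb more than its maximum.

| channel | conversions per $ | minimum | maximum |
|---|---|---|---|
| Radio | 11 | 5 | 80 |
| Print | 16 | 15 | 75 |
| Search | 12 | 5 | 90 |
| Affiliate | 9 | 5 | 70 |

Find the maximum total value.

Meeting every minimum uses 5+15+5+5 = 30 $, leaving 185.
Rank by conversions per $: Print 16 > Search 12 > Radio 11 > Affiliate 9.
Give Print 60 more to hit its cap of 75 — 125 left.
Give Search 85 more to hit its cap of 90 — 40 left.
Only 40 left; Radio takes them to reach 45.
Total = 11×45 + 16×75 + 12×90 + 9×5 = 2820.

2820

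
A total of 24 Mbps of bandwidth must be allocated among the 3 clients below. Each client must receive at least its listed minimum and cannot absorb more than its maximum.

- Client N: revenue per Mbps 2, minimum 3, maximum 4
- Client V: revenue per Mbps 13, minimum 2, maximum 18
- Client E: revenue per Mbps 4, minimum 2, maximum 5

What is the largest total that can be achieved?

Meeting every minimum uses 3+2+2 = 7 Mbps, leaving 17.
Rank by revenue per Mbps: Client V 13 > Client E 4 > Client N 2.
Client V: +16 to 18 (cap) — 1 left.
Client E: +1 (room for 3) → 3. Pool exhausted.
Total = 2×3 + 13×18 + 4×3 = 252.

252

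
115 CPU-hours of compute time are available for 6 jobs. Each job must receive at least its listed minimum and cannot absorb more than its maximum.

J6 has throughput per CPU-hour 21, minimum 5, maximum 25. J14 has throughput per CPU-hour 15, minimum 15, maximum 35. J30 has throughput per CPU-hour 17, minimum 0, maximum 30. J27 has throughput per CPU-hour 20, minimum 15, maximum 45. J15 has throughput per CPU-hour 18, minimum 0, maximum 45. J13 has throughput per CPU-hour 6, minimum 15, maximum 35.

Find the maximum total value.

Meeting every minimum uses 5+15+0+15+0+15 = 50 CPU-hours, leaving 65.
Order the jobs by throughput per CPU-hour: J6 21 > J27 20 > J15 18 > J30 17 > J14 15 > J13 6.
J6: +20 to 25 (cap) ; 45 left.
J27: +30 to 45 (cap) ; 15 left.
J15 has room for 45 more but only 15 remain, so it gets 15.
Total = 21×25 + 15×15 + 20×45 + 18×15 + 6×15 = 2010.

2010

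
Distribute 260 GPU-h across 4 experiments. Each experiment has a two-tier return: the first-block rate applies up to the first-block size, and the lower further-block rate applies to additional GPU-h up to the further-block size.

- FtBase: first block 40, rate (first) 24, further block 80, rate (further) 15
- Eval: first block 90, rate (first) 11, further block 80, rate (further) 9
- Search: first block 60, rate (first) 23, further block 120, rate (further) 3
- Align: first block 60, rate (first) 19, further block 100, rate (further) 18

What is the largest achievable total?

5280

Order all 8 blocks by rate: FtBase/tier1 24 > Search/tier1 23 > Align/tier1 19 > Align/tier2 18 > FtBase/tier2 15 > Eval/tier1 11 > Eval/tier2 9 > Search/tier2 3.
Fill FtBase tier1 block (40 at 24) ; 220 left.
Search tier1 at 23: fill all 60 ; 160 left.
Fill Align tier1 block (60 at 19) ; 100 left.
Align tier2 at 18: fill all 100 ; 0 left.
Total = 24×40 + 23×60 + 19×60 + 18×100 = 5280.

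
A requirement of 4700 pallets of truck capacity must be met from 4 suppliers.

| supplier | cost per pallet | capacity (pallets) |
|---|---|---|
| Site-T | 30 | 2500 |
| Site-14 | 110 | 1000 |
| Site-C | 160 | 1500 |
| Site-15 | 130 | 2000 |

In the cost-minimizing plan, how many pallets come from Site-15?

1200

Use suppliers in increasing cost order.
Site-T (30): use full 2500 → 2200 pallets to go.
Take 1000 from Site-14 at 110 → need 1200 more.
Take 1200 from Site-15 at 130 to finish.
Site-C: unused.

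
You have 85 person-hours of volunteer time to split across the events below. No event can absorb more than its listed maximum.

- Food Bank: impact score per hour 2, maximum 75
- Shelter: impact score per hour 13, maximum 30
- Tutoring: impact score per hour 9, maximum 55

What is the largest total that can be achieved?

885

Order the events by impact score per hour: Shelter 13 > Tutoring 9 > Food Bank 2.
Give Shelter 30 to hit its cap of 30 ; 55 left.
Give Tutoring 55 to hit its cap of 55 ; 0 left.
Total = 13×30 + 9×55 = 885.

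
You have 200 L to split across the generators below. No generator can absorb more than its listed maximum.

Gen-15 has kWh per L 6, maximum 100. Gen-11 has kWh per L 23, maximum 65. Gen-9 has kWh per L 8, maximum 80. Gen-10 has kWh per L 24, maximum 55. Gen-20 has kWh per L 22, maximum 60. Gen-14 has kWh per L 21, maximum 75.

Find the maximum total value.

Highest kWh per L first: Gen-10 24 > Gen-11 23 > Gen-20 22 > Gen-14 21 > Gen-9 8 > Gen-15 6.
Gen-10 takes 55 to reach its cap of 55 — 145 left.
Gen-11: +65 to 65 (cap) — 80 left.
Gen-20 takes 60 to reach its cap of 60 — 20 left.
Gen-14 has room for 75 but only 20 remain, so it gets 20.
Total = 23×65 + 24×55 + 22×60 + 21×20 = 4555.

4555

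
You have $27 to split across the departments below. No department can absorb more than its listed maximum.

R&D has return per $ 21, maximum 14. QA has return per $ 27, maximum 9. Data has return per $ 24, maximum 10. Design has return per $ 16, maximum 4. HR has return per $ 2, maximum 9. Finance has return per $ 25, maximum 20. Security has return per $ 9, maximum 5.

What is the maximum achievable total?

Order the departments by return per $: QA 27 > Finance 25 > Data 24 > R&D 21 > Design 16 > Security 9 > HR 2.
QA takes 9 to reach its cap of 9 — 18 left.
Finance: +18 (room for 20) → 18. Pool exhausted.
Total = 27×9 + 25×18 = 693.

693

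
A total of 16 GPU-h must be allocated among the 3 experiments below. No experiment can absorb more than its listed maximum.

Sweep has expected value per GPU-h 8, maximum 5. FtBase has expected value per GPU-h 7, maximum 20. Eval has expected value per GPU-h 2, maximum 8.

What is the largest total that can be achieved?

117

Rank by expected value per GPU-h: Sweep 8 > FtBase 7 > Eval 2.
Sweep: +5 to 5 (cap) — 11 left.
Only 11 left; FtBase takes them to reach 11.
Total = 8×5 + 7×11 = 117.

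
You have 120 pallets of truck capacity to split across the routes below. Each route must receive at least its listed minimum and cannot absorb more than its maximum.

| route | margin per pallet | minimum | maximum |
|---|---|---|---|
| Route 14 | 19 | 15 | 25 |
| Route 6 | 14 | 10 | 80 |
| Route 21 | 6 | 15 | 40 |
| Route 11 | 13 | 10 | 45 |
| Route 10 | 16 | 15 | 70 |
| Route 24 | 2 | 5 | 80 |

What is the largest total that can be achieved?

1725

Meeting every minimum uses 15+10+15+10+15+5 = 70 pallets, leaving 50.
Highest margin per pallet first: Route 14 19 > Route 10 16 > Route 6 14 > Route 11 13 > Route 21 6 > Route 24 2.
Give Route 14 10 more to hit its cap of 25 → 40 left.
Route 10 has room for 55 more but only 40 remain, so it gets 55.
Total = 19×25 + 14×10 + 6×15 + 13×10 + 16×55 + 2×5 = 1725.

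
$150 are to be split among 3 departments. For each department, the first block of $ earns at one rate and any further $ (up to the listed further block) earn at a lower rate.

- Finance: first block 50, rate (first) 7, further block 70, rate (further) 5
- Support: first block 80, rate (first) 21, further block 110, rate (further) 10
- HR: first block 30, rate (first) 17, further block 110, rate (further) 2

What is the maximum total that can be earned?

Rank every tier by rate: Support/first 21 > HR/first 17 > Support/second 10 > Finance/first 7 > Finance/second 5 > HR/second 2.
Fill Support first block (80 at 21) → 70 left.
HR/first (17): +30 → 40 left.
Support second at 10: only 40 left, fill 40.
Total = 21×80 + 17×30 + 10×40 = 2590.

2590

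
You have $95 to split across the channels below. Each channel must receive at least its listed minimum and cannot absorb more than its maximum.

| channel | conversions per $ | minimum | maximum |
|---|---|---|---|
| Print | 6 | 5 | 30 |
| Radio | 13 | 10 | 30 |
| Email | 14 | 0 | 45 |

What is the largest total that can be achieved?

1140

Meeting every minimum uses 5+10+0 = 15 $, leaving 80.
Rank by conversions per $: Email 14 > Radio 13 > Print 6.
Email: +45 to 45 (cap) ; 35 left.
Radio: +20 to 30 (cap) ; 15 left.
Print: +15 (room for 25) → 20. Pool exhausted.
Total = 6×20 + 13×30 + 14×45 = 1140.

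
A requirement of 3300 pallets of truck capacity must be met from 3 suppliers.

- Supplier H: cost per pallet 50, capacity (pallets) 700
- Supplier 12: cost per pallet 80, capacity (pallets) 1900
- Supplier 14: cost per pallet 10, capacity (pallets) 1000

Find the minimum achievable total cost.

Use suppliers in increasing cost order.
Supplier 14 at 10: take all 1000 pallets → 2300 still needed.
Supplier H at 50: take all 700 pallets → 1600 still needed.
Supplier 12 at 80: take 1600 of its 1900 → requirement met.
Cost = 1000×10 + 700×50 + 1600×80 = 173000.

173000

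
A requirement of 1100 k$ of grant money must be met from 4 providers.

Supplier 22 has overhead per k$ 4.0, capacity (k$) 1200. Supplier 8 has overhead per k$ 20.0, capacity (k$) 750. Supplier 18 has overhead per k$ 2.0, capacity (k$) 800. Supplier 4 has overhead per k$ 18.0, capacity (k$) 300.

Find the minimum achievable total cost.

Cheapest first:
Take 800 from Supplier 18 at 2.0 ; need 300 more.
Supplier 22 (4.0): take the remaining 300 ; done.
Supplier 4, Supplier 8: unused.
Cost = 800×2.0 + 300×4.0 = 2800.

2800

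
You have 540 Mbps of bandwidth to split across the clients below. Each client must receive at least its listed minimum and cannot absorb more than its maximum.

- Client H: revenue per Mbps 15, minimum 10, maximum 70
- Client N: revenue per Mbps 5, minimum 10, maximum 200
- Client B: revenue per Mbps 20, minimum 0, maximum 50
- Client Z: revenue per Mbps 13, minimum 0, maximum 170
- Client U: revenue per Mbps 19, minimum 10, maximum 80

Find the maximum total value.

6630

Meeting every minimum uses 10+10+0+0+10 = 30 Mbps, leaving 510.
Order the clients by revenue per Mbps: Client B 20 > Client U 19 > Client H 15 > Client Z 13 > Client N 5.
Client B: +50 to 50 (cap) — 460 left.
Give Client U 70 more to hit its cap of 80 — 390 left.
Give Client H 60 more to hit its cap of 70 — 330 left.
Client Z takes 170 more to reach its cap of 170 — 160 left.
Only 160 left; Client N takes them to reach 170.
Total = 15×70 + 5×170 + 20×50 + 13×170 + 19×80 = 6630.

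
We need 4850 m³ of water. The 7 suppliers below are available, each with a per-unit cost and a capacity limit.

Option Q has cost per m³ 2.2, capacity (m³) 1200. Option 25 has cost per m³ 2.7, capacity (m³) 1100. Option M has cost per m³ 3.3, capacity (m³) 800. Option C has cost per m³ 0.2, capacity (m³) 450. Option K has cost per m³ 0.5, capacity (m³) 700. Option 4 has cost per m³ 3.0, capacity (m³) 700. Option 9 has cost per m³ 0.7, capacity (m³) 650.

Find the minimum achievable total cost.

8770

Fill from the cheapest supplier first.
Take 450 from Option C at 0.2 — need 4400 more.
Option K at 0.5: take all 700 m³ — 3700 still needed.
Option 9 (0.7): use full 650 — 3050 m³ to go.
Take 1200 from Option Q at 2.2 — need 1850 more.
Option 25 at 2.7: take all 1100 m³ — 750 still needed.
Option 4 at 3.0: take all 700 m³ — 50 still needed.
Take 50 from Option M at 3.3 to finish.
Cost = 450×0.2 + 700×0.5 + 650×0.7 + 1200×2.2 + 1100×2.7 + 700×3.0 + 50×3.3 = 8770.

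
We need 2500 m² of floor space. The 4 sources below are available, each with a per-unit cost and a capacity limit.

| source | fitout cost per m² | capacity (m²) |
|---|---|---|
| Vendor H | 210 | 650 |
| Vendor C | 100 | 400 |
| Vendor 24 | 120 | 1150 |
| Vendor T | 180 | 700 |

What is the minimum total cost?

Fill from the cheapest source first.
Vendor C at 100: take all 400 m² → 2100 still needed.
Vendor 24 (120): use full 1150 → 950 m² to go.
Take 700 from Vendor T at 180 → need 250 more.
Vendor H at 210: take 250 of its 650 → requirement met.
Cost = 400×100 + 1150×120 + 700×180 + 250×210 = 356500.

356500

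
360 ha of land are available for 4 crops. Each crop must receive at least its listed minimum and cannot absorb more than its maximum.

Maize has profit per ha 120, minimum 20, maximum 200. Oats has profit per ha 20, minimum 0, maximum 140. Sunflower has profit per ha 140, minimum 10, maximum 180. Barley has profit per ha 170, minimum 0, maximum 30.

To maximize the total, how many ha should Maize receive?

150

Meeting every minimum uses 20+0+10+0 = 30 ha, leaving 330.
Rank by profit per ha: Barley 170 > Sunflower 140 > Maize 120 > Oats 20.
Give Barley 30 more to hit its cap of 30 ; 300 left.
Give Sunflower 170 more to hit its cap of 180 ; 130 left.
Maize: +130 (room for 180) → 150. Pool exhausted.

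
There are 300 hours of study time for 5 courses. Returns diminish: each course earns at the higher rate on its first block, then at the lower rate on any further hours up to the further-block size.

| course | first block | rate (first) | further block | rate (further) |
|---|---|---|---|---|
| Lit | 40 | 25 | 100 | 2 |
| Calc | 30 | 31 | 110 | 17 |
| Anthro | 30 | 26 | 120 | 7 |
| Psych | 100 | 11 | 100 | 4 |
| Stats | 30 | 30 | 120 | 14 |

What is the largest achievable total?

6320

Treat each block as its own option and order by rate: Calc/T1 31 > Stats/T1 30 > Anthro/T1 26 > Lit/T1 25 > Calc/T2 17 > Stats/T2 14 > Psych/T1 11 > Anthro/T2 7 > Psych/T2 4 > Lit/T2 2.
Fill Calc T1 block (30 at 31) — 270 left.
Stats T1 at 30: fill all 30 — 240 left.
Fill Anthro T1 block (30 at 26) — 210 left.
Lit/T1 (25): +40 — 170 left.
Calc/T2 (17): +110 — 60 left.
Stats/T2: +60 of 120 at 14; pool empty.
Total = 31×30 + 30×30 + 26×30 + 25×40 + 17×110 + 14×60 = 6320.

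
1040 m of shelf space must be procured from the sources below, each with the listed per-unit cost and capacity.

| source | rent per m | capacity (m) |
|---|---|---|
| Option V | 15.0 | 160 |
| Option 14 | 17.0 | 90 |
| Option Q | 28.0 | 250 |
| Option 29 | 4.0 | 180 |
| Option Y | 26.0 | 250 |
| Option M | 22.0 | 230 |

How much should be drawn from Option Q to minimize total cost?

130

Cheapest first:
Take 180 from Option 29 at 4.0 ; need 860 more.
Take 160 from Option V at 15.0 ; need 700 more.
Option 14 (17.0): use full 90 ; 610 m to go.
Option M at 22.0: take all 230 m ; 380 still needed.
Take 250 from Option Y at 26.0 ; need 130 more.
Option Q (28.0): take the remaining 130 ; done.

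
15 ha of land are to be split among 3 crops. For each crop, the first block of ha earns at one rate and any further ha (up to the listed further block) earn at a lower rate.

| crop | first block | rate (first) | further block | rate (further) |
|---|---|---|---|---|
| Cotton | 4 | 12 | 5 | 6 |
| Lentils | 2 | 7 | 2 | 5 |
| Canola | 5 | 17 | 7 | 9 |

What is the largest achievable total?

187

Order all 6 blocks by rate: Canola/tier1 17 > Cotton/tier1 12 > Canola/tier2 9 > Lentils/tier1 7 > Cotton/tier2 6 > Lentils/tier2 5.
Canola/tier1 (17): +5 ; 10 left.
Fill Cotton tier1 block (4 at 12) ; 6 left.
Canola/tier2: +6 of 7 at 9; pool empty.
Total = 17×5 + 12×4 + 9×6 = 187.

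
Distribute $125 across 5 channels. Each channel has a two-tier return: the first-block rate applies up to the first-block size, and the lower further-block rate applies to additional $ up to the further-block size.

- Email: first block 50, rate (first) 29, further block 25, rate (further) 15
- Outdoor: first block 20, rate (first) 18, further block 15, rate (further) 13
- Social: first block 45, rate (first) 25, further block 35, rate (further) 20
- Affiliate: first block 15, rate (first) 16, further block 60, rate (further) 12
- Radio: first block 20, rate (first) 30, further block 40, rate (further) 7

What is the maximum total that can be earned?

Rank every tier by rate: Radio/T1 30 > Email/T1 29 > Social/T1 25 > Social/T2 20 > Outdoor/T1 18 > Affiliate/T1 16 > Email/T2 15 > Outdoor/T2 13 > Affiliate/T2 12 > Radio/T2 7.
Radio T1 at 30: fill all 20 — 105 left.
Email/T1 (29): +50 — 55 left.
Social/T1 (25): +45 — 10 left.
10 remain; put them into Social T2 at 20.
Total = 30×20 + 29×50 + 25×45 + 20×10 = 3375.

3375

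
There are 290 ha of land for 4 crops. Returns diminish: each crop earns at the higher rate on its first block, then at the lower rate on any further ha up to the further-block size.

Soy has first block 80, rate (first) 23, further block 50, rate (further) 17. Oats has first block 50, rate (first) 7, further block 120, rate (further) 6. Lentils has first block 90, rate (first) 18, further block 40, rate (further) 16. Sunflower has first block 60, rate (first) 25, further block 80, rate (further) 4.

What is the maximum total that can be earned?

Order all 8 blocks by rate: Sunflower/T1 25 > Soy/T1 23 > Lentils/T1 18 > Soy/T2 17 > Lentils/T2 16 > Oats/T1 7 > Oats/T2 6 > Sunflower/T2 4.
Sunflower T1 at 25: fill all 60 — 230 left.
Fill Soy T1 block (80 at 23) — 150 left.
Fill Lentils T1 block (90 at 18) — 60 left.
Soy T2 at 17: fill all 50 — 10 left.
Lentils/T2: +10 of 40 at 16; pool empty.
Total = 25×60 + 23×80 + 18×90 + 17×50 + 16×10 = 5970.

5970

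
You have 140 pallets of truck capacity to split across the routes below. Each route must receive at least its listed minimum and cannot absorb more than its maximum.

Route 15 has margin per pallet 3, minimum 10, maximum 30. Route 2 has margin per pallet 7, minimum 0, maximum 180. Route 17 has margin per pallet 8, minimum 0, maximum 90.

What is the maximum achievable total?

Meeting every minimum uses 10+0+0 = 10 pallets, leaving 130.
Order the routes by margin per pallet: Route 17 8 > Route 2 7 > Route 15 3.
Route 17: +90 to 90 (cap) ; 40 left.
Route 2: +40 (room for 180) → 40. Pool exhausted.
Total = 3×10 + 7×40 + 8×90 = 1030.

1030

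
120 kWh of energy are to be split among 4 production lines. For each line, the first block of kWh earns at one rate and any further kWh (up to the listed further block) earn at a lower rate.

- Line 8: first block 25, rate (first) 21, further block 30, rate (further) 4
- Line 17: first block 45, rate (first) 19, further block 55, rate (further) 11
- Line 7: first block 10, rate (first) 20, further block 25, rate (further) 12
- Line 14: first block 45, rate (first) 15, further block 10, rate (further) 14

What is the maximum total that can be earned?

2180

Order all 8 blocks by rate: Line 8/tier1 21 > Line 7/tier1 20 > Line 17/tier1 19 > Line 14/tier1 15 > Line 14/tier2 14 > Line 7/tier2 12 > Line 17/tier2 11 > Line 8/tier2 4.
Line 8 tier1 at 21: fill all 25 ; 95 left.
Fill Line 7 tier1 block (10 at 20) ; 85 left.
Fill Line 17 tier1 block (45 at 19) ; 40 left.
Line 14 tier1 at 15: only 40 left, fill 40.
Total = 21×25 + 20×10 + 19×45 + 15×40 = 2180.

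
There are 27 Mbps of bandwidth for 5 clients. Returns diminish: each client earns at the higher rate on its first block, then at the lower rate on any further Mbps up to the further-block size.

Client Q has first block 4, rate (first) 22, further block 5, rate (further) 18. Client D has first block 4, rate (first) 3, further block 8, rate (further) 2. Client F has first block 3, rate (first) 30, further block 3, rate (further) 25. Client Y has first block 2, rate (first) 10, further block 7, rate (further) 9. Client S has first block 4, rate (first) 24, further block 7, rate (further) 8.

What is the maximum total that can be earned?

Rank every tier by rate: Client F/tier1 30 > Client F/tier2 25 > Client S/tier1 24 > Client Q/tier1 22 > Client Q/tier2 18 > Client Y/tier1 10 > Client Y/tier2 9 > Client S/tier2 8 > Client D/tier1 3 > Client D/tier2 2.
Client F tier1 at 30: fill all 3 — 24 left.
Fill Client F tier2 block (3 at 25) — 21 left.
Client S tier1 at 24: fill all 4 — 17 left.
Client Q/tier1 (22): +4 — 13 left.
Client Q/tier2 (18): +5 — 8 left.
Client Y tier1 at 10: fill all 2 — 6 left.
Client Y/tier2: +6 of 7 at 9; pool empty.
Total = 30×3 + 25×3 + 24×4 + 22×4 + 18×5 + 10×2 + 9×6 = 513.

513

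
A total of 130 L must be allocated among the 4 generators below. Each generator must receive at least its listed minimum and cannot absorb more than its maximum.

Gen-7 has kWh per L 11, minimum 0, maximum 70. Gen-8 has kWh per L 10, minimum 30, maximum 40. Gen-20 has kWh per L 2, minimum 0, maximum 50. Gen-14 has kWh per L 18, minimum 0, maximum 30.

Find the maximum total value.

1610

Meeting every minimum uses 0+30+0+0 = 30 L, leaving 100.
Highest kWh per L first: Gen-14 18 > Gen-7 11 > Gen-8 10 > Gen-20 2.
Gen-14: +30 to 30 (cap) → 70 left.
Gen-7: +70 to 70 (cap) → 0 left.
Total = 11×70 + 10×30 + 18×30 = 1610.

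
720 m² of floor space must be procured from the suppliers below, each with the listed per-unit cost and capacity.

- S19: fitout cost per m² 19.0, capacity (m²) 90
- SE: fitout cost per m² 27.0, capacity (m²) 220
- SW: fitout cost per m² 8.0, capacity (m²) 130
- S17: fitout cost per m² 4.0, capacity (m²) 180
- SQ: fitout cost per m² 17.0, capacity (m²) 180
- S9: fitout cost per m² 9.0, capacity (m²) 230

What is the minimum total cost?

6890

Fill from the cheapest supplier first.
S17 (4.0): use full 180 ; 540 m² to go.
SW at 8.0: take all 130 m² ; 410 still needed.
Take 230 from S9 at 9.0 ; need 180 more.
SQ (17.0): use full 180 ; 0 m² to go.
S19, SE: unused.
Cost = 180×4.0 + 130×8.0 + 230×9.0 + 180×17.0 = 6890.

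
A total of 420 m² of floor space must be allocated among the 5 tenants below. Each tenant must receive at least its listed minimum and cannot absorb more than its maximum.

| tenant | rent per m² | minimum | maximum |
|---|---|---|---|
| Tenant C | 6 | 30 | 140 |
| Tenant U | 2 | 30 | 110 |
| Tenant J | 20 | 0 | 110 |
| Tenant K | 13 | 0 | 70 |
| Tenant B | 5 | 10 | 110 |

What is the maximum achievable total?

4360

Meeting every minimum uses 30+30+0+0+10 = 70 m², leaving 350.
Rank by rent per m²: Tenant J 20 > Tenant K 13 > Tenant C 6 > Tenant B 5 > Tenant U 2.
Tenant J: +110 to 110 (cap) ; 240 left.
Tenant K: +70 to 70 (cap) ; 170 left.
Give Tenant C 110 more to hit its cap of 140 ; 60 left.
Tenant B: +60 (room for 100) → 70. Pool exhausted.
Total = 6×140 + 2×30 + 20×110 + 13×70 + 5×70 = 4360.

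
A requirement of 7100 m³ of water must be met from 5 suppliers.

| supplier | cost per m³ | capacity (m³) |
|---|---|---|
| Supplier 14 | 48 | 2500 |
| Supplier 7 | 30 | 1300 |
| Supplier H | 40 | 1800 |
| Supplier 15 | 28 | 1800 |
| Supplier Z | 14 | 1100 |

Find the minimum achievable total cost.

229600

Cheapest first:
Supplier Z (14): use full 1100 — 6000 m³ to go.
Take 1800 from Supplier 15 at 28 — need 4200 more.
Take 1300 from Supplier 7 at 30 — need 2900 more.
Take 1800 from Supplier H at 40 — need 1100 more.
Supplier 14 at 48: take 1100 of its 2500 — requirement met.
Cost = 1100×14 + 1800×28 + 1300×30 + 1800×40 + 1100×48 = 229600.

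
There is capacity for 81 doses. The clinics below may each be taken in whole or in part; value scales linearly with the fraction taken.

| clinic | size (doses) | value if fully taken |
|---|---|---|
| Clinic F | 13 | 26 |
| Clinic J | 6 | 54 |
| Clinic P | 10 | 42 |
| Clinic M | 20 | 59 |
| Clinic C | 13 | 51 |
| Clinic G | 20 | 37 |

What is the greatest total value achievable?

Sort by value density: Clinic J 54/6≈9, Clinic P 42/10≈4.2, Clinic C 51/13≈3.92, Clinic M 59/20≈2.95, Clinic F 26/13≈2, Clinic G 37/20≈1.85.
Clinic J: take in full, 6 doses for value 54 → 75 left.
All 10 doses of Clinic P fit (value 42) → 65 remain.
Take all of Clinic C (13 doses, value 51) → 52 doses left.
Take all of Clinic M (20 doses, value 59) → 32 doses left.
All 13 doses of Clinic F fit (value 26) → 19 remain.
Fill the last 19 doses with part of Clinic G: 19/20 of it earns 35.15.
Total value = 267.15.

267.15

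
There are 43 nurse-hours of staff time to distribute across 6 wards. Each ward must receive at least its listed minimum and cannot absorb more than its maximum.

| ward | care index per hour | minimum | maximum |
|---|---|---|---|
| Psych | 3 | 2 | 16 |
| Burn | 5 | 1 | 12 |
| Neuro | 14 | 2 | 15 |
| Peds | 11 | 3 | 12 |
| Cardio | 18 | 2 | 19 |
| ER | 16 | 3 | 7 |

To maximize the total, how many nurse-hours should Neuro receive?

Meeting every minimum uses 2+1+2+3+2+3 = 13 nurse-hours, leaving 30.
Highest care index per hour first: Cardio 18 > ER 16 > Neuro 14 > Peds 11 > Burn 5 > Psych 3.
Cardio: +17 to 19 (cap) ; 13 left.
ER takes 4 more to reach its cap of 7 ; 9 left.
Neuro has room for 13 more but only 9 remain, so it gets 11.

11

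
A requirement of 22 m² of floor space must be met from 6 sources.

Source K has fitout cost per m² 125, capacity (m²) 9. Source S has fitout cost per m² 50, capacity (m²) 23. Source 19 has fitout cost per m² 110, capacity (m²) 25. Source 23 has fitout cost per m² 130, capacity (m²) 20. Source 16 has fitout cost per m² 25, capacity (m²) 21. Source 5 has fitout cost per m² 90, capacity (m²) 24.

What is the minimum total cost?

Use sources in increasing cost order.
Source 16 at 25: take all 21 m² ; 1 still needed.
Source S at 50: take 1 of its 23 ; requirement met.
Source 5, Source 19, Source K, Source 23: unused.
Cost = 21×25 + 1×50 = 575.

575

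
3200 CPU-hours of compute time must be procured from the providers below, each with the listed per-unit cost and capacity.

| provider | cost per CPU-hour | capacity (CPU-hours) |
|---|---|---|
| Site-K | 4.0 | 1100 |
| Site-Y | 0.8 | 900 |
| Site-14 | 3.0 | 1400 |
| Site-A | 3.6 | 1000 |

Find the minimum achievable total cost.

Use providers in increasing cost order.
Take 900 from Site-Y at 0.8 → need 2300 more.
Site-14 at 3.0: take all 1400 CPU-hours → 900 still needed.
Site-A at 3.6: take 900 of its 1000 → requirement met.
Site-K: unused.
Cost = 900×0.8 + 1400×3.0 + 900×3.6 = 8160.

8160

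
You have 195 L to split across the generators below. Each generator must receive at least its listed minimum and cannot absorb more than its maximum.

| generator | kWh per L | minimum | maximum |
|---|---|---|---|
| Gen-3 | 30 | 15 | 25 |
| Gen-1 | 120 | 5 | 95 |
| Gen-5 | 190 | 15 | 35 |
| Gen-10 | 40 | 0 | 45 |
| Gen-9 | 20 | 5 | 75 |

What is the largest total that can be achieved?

20400

Meeting every minimum uses 15+5+15+0+5 = 40 L, leaving 155.
Rank by kWh per L: Gen-5 190 > Gen-1 120 > Gen-10 40 > Gen-3 30 > Gen-9 20.
Give Gen-5 20 more to hit its cap of 35 → 135 left.
Give Gen-1 90 more to hit its cap of 95 → 45 left.
Gen-10: +45 to 45 (cap) → 0 left.
Total = 30×15 + 120×95 + 190×35 + 40×45 + 20×5 = 20400.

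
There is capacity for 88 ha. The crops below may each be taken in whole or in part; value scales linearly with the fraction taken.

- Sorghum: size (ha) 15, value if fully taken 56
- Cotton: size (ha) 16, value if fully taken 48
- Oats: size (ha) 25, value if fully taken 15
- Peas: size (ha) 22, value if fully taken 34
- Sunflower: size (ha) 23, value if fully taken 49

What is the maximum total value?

Rank by value-to-size ratio: Sorghum 56/15≈3.73, Cotton 48/16≈3, Sunflower 49/23≈2.13, Peas 34/22≈1.55, Oats 15/25≈0.6.
Sorghum: take in full, 15 ha for value 56 — 73 left.
Take all of Cotton (16 ha, value 48) — 57 ha left.
Sunflower: take in full, 23 ha for value 49 — 34 left.
Take all of Peas (22 ha, value 34) — 12 ha left.
Fill the last 12 ha with part of Oats: 12/25 of it earns 7.2.
Total value = 194.2.

194.2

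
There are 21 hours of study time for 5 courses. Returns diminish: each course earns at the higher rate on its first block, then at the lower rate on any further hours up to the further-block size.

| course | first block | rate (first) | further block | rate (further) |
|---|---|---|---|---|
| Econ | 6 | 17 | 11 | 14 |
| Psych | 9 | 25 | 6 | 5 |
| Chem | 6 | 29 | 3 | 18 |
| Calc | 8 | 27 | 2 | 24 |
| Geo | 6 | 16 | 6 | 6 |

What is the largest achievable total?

Order all 10 blocks by rate: Chem/tier1 29 > Calc/tier1 27 > Psych/tier1 25 > Calc/tier2 24 > Chem/tier2 18 > Econ/tier1 17 > Geo/tier1 16 > Econ/tier2 14 > Geo/tier2 6 > Psych/tier2 5.
Fill Chem tier1 block (6 at 29) → 15 left.
Fill Calc tier1 block (8 at 27) → 7 left.
Psych tier1 at 25: only 7 left, fill 7.
Total = 29×6 + 27×8 + 25×7 = 565.

565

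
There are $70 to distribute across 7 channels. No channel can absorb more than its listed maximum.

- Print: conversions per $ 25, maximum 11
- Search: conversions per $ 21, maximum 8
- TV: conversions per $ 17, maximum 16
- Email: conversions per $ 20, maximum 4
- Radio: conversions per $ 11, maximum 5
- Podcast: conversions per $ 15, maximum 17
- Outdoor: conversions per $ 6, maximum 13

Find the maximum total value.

1159

Order the channels by conversions per $: Print 25 > Search 21 > Email 20 > TV 17 > Podcast 15 > Radio 11 > Outdoor 6.
Print takes 11 to reach its cap of 11 → 59 left.
Give Search 8 to hit its cap of 8 → 51 left.
Give Email 4 to hit its cap of 4 → 47 left.
TV takes 16 to reach its cap of 16 → 31 left.
Podcast takes 17 to reach its cap of 17 → 14 left.
Give Radio 5 to hit its cap of 5 → 9 left.
Outdoor: +9 (room for 13) → 9. Pool exhausted.
Total = 25×11 + 21×8 + 17×16 + 20×4 + 11×5 + 15×17 + 6×9 = 1159.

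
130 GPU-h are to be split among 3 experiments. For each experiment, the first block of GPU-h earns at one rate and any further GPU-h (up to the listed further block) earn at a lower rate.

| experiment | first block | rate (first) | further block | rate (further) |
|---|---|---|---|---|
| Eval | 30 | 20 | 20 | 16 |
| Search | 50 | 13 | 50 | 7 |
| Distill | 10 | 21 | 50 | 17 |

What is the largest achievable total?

Treat each block as its own option and order by rate: Distill/tier1 21 > Eval/tier1 20 > Distill/tier2 17 > Eval/tier2 16 > Search/tier1 13 > Search/tier2 7.
Distill/tier1 (21): +10 → 120 left.
Fill Eval tier1 block (30 at 20) → 90 left.
Distill tier2 at 17: fill all 50 → 40 left.
Eval tier2 at 16: fill all 20 → 20 left.
Search tier1 at 13: only 20 left, fill 20.
Total = 21×10 + 20×30 + 17×50 + 16×20 + 13×20 = 2240.

2240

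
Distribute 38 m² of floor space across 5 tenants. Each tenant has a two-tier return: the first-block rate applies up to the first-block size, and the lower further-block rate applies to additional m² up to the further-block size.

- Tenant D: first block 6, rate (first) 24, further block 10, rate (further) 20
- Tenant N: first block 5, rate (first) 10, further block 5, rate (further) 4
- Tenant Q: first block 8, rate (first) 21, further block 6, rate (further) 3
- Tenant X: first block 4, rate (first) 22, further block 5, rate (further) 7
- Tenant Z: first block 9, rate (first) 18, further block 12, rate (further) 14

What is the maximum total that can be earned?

776

Order all 10 blocks by rate: Tenant D/T1 24 > Tenant X/T1 22 > Tenant Q/T1 21 > Tenant D/T2 20 > Tenant Z/T1 18 > Tenant Z/T2 14 > Tenant N/T1 10 > Tenant X/T2 7 > Tenant N/T2 4 > Tenant Q/T2 3.
Fill Tenant D T1 block (6 at 24) → 32 left.
Fill Tenant X T1 block (4 at 22) → 28 left.
Tenant Q T1 at 21: fill all 8 → 20 left.
Fill Tenant D T2 block (10 at 20) → 10 left.
Fill Tenant Z T1 block (9 at 18) → 1 left.
Tenant Z T2 at 14: only 1 left, fill 1.
Total = 24×6 + 22×4 + 21×8 + 20×10 + 18×9 + 14×1 = 776.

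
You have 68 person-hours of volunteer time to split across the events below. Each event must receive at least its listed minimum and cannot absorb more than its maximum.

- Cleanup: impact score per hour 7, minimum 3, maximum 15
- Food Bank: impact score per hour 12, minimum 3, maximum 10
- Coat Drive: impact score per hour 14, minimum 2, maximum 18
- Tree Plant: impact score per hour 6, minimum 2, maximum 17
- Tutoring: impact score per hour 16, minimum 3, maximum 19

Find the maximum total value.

817

Meeting every minimum uses 3+3+2+2+3 = 13 person-hours, leaving 55.
Highest impact score per hour first: Tutoring 16 > Coat Drive 14 > Food Bank 12 > Cleanup 7 > Tree Plant 6.
Give Tutoring 16 more to hit its cap of 19 — 39 left.
Coat Drive takes 16 more to reach its cap of 18 — 23 left.
Give Food Bank 7 more to hit its cap of 10 — 16 left.
Cleanup: +12 to 15 (cap) — 4 left.
Tree Plant: +4 (room for 15) → 6. Pool exhausted.
Total = 7×15 + 12×10 + 14×18 + 6×6 + 16×19 = 817.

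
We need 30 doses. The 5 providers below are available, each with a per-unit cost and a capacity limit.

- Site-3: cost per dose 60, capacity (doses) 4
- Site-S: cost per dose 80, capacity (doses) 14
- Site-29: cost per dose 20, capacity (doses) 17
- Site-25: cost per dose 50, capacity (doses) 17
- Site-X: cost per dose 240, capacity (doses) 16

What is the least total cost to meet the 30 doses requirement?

990

Fill from the cheapest provider first.
Take 17 from Site-29 at 20 ; need 13 more.
Site-25 (50): take the remaining 13 ; done.
Site-3, Site-S, Site-X: unused.
Cost = 17×20 + 13×50 = 990.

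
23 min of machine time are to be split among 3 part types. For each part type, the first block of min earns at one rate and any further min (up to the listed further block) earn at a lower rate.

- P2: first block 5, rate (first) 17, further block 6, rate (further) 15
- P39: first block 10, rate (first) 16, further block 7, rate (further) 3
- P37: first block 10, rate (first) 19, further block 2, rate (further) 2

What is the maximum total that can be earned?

403

Order all 6 blocks by rate: P37/first 19 > P2/first 17 > P39/first 16 > P2/second 15 > P39/second 3 > P37/second 2.
Fill P37 first block (10 at 19) — 13 left.
P2 first at 17: fill all 5 — 8 left.
P39/first: +8 of 10 at 16; pool empty.
Total = 19×10 + 17×5 + 16×8 = 403.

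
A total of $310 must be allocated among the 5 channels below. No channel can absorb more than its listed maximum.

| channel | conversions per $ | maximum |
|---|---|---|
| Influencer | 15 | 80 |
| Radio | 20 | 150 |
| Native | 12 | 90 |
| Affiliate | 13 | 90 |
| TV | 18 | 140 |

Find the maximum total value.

5820

Order the channels by conversions per $: Radio 20 > TV 18 > Influencer 15 > Affiliate 13 > Native 12.
Give Radio 150 to hit its cap of 150 — 160 left.
Give TV 140 to hit its cap of 140 — 20 left.
Only 20 left; Influencer takes them to reach 20.
Total = 15×20 + 20×150 + 18×140 = 5820.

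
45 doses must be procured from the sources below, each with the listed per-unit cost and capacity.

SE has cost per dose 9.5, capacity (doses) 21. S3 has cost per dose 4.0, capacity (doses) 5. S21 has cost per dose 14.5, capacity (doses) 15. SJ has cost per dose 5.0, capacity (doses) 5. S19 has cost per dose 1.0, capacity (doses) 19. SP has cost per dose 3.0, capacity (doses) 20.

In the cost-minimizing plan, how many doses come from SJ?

Cheapest first:
S19 (1.0): use full 19 ; 26 doses to go.
Take 20 from SP at 3.0 ; need 6 more.
S3 (4.0): use full 5 ; 1 doses to go.
SJ (5.0): take the remaining 1 ; done.
SE, S21: unused.

1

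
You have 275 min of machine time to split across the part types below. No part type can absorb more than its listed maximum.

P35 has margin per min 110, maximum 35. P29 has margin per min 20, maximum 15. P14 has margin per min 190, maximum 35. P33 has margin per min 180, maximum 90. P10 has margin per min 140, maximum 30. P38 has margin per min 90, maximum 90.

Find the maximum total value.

38550

Highest margin per min first: P14 190 > P33 180 > P10 140 > P35 110 > P38 90 > P29 20.
Give P14 35 to hit its cap of 35 → 240 left.
P33: +90 to 90 (cap) → 150 left.
P10 takes 30 to reach its cap of 30 → 120 left.
P35 takes 35 to reach its cap of 35 → 85 left.
Only 85 left; P38 takes them to reach 85.
Total = 110×35 + 190×35 + 180×90 + 140×30 + 90×85 = 38550.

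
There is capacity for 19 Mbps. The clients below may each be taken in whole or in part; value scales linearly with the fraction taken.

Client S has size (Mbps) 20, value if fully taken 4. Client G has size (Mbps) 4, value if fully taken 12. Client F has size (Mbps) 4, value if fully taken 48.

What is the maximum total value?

62.2

Sort by value density: Client F 48/4≈12, Client G 12/4≈3, Client S 4/20≈0.2.
Client F: take in full, 4 Mbps for value 48 → 15 left.
Take all of Client G (4 Mbps, value 12) → 11 Mbps left.
11 Mbps left: a 11/20 share of Client S gives 4×11/20 = 2.2.
Total value = 62.2.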